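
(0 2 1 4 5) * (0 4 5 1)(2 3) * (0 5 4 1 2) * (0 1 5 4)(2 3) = (0 2 4 3 1)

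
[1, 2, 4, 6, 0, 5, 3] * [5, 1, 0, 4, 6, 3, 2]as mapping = [0→1, 1→0, 2→6, 3→2, 4→5, 5→3, 6→4]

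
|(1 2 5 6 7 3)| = 6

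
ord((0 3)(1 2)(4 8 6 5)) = 4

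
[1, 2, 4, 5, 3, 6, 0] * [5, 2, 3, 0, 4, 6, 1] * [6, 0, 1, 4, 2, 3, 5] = [1, 4, 2, 5, 6, 0, 3]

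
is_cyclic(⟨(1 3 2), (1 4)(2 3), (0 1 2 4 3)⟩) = no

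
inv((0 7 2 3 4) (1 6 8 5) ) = (0 4 3 2 7) (1 5 8 6) 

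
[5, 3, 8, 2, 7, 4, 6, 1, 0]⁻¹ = [8, 7, 3, 1, 5, 0, 6, 4, 2]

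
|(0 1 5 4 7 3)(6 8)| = 6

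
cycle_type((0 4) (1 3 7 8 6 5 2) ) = 2.7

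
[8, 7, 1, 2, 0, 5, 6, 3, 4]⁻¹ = [4, 2, 3, 7, 8, 5, 6, 1, 0]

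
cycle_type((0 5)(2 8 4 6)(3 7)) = 2^2.4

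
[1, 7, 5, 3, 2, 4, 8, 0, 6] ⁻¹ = [7, 0, 4, 3, 5, 2, 8, 1, 6] 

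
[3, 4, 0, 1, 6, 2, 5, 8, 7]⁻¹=[2, 3, 5, 0, 1, 6, 4, 8, 7]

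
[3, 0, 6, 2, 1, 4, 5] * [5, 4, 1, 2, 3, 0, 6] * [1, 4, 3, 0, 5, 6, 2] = [3, 6, 2, 4, 5, 0, 1]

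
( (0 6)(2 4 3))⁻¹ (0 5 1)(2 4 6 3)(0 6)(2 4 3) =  (0 2 4 3)(1 6 5)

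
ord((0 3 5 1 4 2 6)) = 7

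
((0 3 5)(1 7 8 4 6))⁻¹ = (0 5 3)(1 6 4 8 7)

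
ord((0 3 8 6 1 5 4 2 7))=9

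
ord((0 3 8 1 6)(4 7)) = 10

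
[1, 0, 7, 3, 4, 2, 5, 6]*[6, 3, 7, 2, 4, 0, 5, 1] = [3, 6, 1, 2, 4, 7, 0, 5]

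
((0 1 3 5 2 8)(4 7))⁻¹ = (0 8 2 5 3 1)(4 7)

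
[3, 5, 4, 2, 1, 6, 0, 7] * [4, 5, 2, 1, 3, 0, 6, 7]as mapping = [0→1, 1→0, 2→3, 3→2, 4→5, 5→6, 6→4, 7→7]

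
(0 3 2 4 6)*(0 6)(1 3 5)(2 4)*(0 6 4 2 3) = (0 5 1)(2 3)(4 6)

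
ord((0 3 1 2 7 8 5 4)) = 8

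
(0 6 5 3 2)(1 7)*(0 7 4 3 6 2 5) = (0 2 7 1 4 3 5 6)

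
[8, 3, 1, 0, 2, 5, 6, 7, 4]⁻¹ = [3, 2, 4, 1, 8, 5, 6, 7, 0]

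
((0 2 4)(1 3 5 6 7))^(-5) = (0 2 4)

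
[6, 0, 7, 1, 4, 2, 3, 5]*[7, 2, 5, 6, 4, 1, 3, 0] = [3, 7, 0, 2, 4, 5, 6, 1]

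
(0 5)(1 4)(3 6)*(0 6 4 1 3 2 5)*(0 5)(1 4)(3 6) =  (0 5 3 1 4 6 2)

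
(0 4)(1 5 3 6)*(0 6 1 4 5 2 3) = (0 5)(1 2 3)(4 6)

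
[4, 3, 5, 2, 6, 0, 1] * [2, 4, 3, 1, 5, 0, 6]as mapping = [0→5, 1→1, 2→0, 3→3, 4→6, 5→2, 6→4]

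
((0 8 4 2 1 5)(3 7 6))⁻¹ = (0 5 1 2 4 8)(3 6 7)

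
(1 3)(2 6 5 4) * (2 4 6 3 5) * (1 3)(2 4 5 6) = (1 6 4 5 2)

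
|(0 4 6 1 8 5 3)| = 7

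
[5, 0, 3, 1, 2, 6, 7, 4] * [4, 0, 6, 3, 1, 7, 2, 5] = [7, 4, 3, 0, 6, 2, 5, 1]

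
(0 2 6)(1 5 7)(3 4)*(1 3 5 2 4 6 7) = (0 4 5 1 2 7 3 6)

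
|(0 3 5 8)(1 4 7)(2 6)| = 12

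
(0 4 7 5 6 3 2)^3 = (0 5 2 7 3 4 6)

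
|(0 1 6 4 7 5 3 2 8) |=9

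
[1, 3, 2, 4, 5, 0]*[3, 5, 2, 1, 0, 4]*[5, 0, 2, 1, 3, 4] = [4, 0, 2, 5, 3, 1]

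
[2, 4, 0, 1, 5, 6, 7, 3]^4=[0, 7, 2, 6, 3, 1, 4, 5]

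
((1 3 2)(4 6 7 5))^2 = (1 2 3)(4 7)(5 6)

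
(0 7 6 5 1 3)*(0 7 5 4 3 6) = (0 5 1 6 4 3 7)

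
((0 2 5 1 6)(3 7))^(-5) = (3 7)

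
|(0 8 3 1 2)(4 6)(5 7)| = 10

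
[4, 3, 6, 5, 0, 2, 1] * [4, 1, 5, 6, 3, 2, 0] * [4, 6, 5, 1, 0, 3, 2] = [1, 2, 4, 5, 0, 3, 6]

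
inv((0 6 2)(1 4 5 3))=(0 2 6)(1 3 5 4)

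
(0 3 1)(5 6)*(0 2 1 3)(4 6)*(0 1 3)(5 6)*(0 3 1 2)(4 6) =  (0 2 1)(4 5 6)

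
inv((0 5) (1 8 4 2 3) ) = (0 5) (1 3 2 4 8) 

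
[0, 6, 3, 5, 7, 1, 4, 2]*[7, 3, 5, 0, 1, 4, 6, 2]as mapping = [0→7, 1→6, 2→0, 3→4, 4→2, 5→3, 6→1, 7→5]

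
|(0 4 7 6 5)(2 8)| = 10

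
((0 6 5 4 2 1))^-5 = (0 6 5 4 2 1)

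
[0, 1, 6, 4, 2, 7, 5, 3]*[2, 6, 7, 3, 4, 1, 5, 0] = [2, 6, 5, 4, 7, 0, 1, 3]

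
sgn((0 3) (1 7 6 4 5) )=-1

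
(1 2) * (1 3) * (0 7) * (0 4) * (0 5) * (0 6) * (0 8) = (0 7 4 5 6 8)(1 2 3)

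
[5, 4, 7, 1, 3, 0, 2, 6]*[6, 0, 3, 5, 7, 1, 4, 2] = [1, 7, 2, 0, 5, 6, 3, 4]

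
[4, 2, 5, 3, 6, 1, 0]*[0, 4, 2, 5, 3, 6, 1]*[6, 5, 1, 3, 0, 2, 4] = [3, 1, 4, 2, 5, 0, 6]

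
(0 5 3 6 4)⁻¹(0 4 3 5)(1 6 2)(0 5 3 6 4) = (0 6 3 5)(1 4 2)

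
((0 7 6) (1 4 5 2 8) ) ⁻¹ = (0 6 7) (1 8 2 5 4) 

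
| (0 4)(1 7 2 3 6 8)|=6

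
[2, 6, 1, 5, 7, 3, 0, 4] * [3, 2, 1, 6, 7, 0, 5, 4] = [1, 5, 2, 0, 4, 6, 3, 7]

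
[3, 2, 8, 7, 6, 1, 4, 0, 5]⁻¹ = [7, 5, 1, 0, 6, 8, 4, 3, 2]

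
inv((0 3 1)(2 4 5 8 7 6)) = (0 1 3)(2 6 7 8 5 4)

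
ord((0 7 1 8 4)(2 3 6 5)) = 20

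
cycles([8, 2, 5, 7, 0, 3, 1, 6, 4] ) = (0 8 4)(1 2 5 3 7 6)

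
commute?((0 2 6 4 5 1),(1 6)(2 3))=no:(0 2 6 4 5 1) * (1 6)(2 3)=(0 3 2 1)(4 5 6),(1 6)(2 3) * (0 2 6 4 5 1)=(0 2 3 6)(1 4 5)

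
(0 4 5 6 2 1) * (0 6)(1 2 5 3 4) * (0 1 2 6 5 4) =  (0 2 6 4 3)(1 5)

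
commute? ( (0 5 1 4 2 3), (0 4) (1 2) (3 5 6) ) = no: (0 5 1 4 2 3)*(0 4) (1 2) (3 5 6) = (0 6 3 4 1) (2 5), (0 4) (1 2) (3 5 6)*(0 5 1 4 2 3) = (0 2 4 5 6) (1 3) 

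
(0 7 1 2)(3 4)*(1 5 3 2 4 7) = (0 1 4 2)(3 7 5)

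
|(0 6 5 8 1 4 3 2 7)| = 9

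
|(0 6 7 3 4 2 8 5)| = 8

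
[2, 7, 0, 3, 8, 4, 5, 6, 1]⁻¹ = [2, 8, 0, 3, 5, 6, 7, 1, 4]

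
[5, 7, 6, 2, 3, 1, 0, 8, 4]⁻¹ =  [6, 5, 3, 4, 8, 0, 2, 1, 7]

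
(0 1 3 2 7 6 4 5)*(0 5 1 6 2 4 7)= (0 6 7 2)(1 3 4)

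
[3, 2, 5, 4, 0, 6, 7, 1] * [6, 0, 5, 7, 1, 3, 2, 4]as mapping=[0→7, 1→5, 2→3, 3→1, 4→6, 5→2, 6→4, 7→0]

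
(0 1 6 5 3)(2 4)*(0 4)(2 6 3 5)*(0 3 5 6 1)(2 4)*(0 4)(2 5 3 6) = (0 4 1 3 5 2 6)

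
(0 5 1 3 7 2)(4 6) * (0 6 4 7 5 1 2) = (0 1 3 5 2 6 7)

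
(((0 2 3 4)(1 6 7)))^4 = (1 6 7)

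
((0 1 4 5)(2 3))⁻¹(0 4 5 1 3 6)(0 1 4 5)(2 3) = (0 4 2 6 1 5)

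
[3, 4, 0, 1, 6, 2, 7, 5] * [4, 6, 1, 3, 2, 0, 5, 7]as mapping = [0→3, 1→2, 2→4, 3→6, 4→5, 5→1, 6→7, 7→0]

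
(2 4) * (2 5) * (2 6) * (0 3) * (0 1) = (0 3 1)(2 4 5 6)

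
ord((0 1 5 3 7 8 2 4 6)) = 9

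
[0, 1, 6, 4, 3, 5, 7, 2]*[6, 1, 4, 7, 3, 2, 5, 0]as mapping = [0→6, 1→1, 2→5, 3→3, 4→7, 5→2, 6→0, 7→4]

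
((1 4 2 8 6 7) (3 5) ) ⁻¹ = (1 7 6 8 2 4) (3 5) 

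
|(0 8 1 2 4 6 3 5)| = 8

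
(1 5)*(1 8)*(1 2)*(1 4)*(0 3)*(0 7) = (0 3 7) (1 5 8 2 4) 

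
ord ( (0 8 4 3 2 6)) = 6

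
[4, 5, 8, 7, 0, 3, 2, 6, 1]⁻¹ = [4, 8, 6, 5, 0, 1, 7, 3, 2]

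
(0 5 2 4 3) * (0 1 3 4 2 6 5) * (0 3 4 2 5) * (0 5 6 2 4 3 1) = (0 1 3)(2 6 5)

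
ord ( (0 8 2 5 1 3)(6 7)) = 6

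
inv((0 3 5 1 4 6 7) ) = (0 7 6 4 1 5 3) 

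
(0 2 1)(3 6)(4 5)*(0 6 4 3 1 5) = (0 2 5 3 4)(1 6)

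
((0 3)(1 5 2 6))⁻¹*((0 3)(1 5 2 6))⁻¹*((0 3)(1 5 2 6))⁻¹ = (0 3)(1 5 2 6)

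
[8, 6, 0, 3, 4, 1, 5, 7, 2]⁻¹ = [2, 5, 8, 3, 4, 6, 1, 7, 0]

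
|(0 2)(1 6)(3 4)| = 2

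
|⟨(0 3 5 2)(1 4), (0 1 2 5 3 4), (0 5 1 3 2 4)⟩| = 720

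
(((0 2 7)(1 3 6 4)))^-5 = (0 2 7)(1 4 6 3)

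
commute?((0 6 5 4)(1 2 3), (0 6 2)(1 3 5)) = no:(0 6 5 4)(1 2 3) * (0 6 2)(1 3 5) = (0 2 5 4 6 1), (0 6 2)(1 3 5) * (0 6 5 4)(1 2 3) = (0 5 2 6 3 4)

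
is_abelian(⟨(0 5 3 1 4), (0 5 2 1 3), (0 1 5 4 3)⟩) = no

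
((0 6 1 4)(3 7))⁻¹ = (0 4 1 6)(3 7)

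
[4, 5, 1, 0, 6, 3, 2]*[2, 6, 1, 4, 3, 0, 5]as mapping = [0→3, 1→0, 2→6, 3→2, 4→5, 5→4, 6→1]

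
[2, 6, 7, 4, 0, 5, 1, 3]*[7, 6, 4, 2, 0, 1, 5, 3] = [4, 5, 3, 0, 7, 1, 6, 2]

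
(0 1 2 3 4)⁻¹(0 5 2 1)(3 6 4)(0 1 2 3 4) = (0 4 6)(1 5 3 2)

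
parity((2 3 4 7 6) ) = even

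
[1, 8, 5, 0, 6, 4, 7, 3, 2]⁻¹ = [3, 0, 8, 7, 5, 2, 4, 6, 1]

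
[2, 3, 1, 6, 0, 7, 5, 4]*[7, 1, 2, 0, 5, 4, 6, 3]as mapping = [0→2, 1→0, 2→1, 3→6, 4→7, 5→3, 6→4, 7→5]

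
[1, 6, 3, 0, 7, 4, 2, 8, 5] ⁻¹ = [3, 0, 6, 2, 5, 8, 1, 4, 7] 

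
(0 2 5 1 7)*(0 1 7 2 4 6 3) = (0 4 6 3) (1 2 5 7) 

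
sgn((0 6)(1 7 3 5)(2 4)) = -1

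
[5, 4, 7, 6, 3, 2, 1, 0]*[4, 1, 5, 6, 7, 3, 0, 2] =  [3, 7, 2, 0, 6, 5, 1, 4]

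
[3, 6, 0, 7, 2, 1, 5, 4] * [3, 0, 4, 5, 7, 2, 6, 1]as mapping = [0→5, 1→6, 2→3, 3→1, 4→4, 5→0, 6→2, 7→7]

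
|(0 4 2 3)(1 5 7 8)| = 4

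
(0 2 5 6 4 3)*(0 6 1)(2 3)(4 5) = (0 3 6 5 1)(2 4)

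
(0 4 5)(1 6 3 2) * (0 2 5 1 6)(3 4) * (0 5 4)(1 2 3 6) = (0 6)(1 5 3 4 2)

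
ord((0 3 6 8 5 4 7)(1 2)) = 14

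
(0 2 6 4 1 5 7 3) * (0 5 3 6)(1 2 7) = (0 7 6 4 2)(1 3 5)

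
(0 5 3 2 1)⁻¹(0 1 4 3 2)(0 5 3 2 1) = (0 4 2 1 5)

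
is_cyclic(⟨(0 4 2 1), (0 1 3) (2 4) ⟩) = no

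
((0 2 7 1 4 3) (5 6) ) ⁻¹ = (0 3 4 1 7 2) (5 6) 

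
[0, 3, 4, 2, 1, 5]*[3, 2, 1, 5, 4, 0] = [3, 5, 4, 1, 2, 0]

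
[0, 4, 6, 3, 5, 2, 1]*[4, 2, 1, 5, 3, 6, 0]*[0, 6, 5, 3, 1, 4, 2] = [1, 3, 0, 4, 2, 6, 5]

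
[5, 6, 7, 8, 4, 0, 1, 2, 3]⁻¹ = [5, 6, 7, 8, 4, 0, 1, 2, 3]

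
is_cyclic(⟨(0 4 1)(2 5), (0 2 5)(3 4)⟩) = no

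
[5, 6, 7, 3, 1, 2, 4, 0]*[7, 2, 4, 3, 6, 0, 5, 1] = [0, 5, 1, 3, 2, 4, 6, 7]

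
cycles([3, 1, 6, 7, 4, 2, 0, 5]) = (0 3 7 5 2 6)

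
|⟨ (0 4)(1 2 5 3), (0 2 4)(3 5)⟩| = 720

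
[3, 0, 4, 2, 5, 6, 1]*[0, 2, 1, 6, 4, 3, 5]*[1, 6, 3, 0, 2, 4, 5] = [5, 1, 2, 6, 0, 4, 3]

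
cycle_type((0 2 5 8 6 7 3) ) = 7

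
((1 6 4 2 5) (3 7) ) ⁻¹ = (1 5 2 4 6) (3 7) 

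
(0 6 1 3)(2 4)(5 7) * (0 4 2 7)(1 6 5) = (0 5)(1 3 4 7)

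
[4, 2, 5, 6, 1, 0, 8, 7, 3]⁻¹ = [5, 4, 1, 8, 0, 2, 3, 7, 6]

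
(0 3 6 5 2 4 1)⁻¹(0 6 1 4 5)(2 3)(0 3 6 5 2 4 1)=(0 1 2 3 5)(4 6)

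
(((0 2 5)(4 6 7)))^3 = ()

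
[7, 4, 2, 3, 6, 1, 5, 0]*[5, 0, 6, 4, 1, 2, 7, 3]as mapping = [0→3, 1→1, 2→6, 3→4, 4→7, 5→0, 6→2, 7→5]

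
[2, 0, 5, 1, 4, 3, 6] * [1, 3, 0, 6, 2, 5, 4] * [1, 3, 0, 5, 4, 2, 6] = [1, 3, 2, 5, 0, 6, 4]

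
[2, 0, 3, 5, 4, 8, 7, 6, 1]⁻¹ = [1, 8, 0, 2, 4, 3, 7, 6, 5]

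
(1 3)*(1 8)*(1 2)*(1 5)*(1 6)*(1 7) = (1 3 8 2 5 6 7)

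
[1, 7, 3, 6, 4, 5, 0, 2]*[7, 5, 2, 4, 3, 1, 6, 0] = [5, 0, 4, 6, 3, 1, 7, 2]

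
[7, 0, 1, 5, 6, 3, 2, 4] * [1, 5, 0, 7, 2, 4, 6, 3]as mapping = [0→3, 1→1, 2→5, 3→4, 4→6, 5→7, 6→0, 7→2]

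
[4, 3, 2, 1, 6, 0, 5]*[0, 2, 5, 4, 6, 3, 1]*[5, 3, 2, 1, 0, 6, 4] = [4, 0, 6, 2, 3, 5, 1]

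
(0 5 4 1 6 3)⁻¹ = (0 3 6 1 4 5)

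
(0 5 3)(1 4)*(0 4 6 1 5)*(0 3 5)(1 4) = (0 3 1 6 4)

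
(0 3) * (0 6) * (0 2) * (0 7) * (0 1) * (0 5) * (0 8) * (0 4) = (0 3 6 2 7 1 5 8 4)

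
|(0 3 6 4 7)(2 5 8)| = 15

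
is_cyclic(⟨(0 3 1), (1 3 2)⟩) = no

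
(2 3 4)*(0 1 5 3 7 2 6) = (0 1 5 3 4 6)(2 7)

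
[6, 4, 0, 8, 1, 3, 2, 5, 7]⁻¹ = [2, 4, 6, 5, 1, 7, 0, 8, 3]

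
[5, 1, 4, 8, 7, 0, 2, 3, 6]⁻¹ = [5, 1, 6, 7, 2, 0, 8, 4, 3]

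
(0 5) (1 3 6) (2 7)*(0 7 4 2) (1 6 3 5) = (0 1 5 7) (2 4) 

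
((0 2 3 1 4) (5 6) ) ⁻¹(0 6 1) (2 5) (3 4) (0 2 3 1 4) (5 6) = (0 1) (2 5 4) (3 6) 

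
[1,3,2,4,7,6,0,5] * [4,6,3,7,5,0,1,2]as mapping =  [0→6,1→7,2→3,3→5,4→2,5→1,6→4,7→0]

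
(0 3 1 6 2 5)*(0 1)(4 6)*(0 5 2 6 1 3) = (1 4)(3 5)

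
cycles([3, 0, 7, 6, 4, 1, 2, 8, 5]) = (0 3 6 2 7 8 5 1)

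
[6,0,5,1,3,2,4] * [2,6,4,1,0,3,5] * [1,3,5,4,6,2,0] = [2,5,4,0,3,6,1]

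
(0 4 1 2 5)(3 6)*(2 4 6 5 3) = (0 6 2 3 5)(1 4)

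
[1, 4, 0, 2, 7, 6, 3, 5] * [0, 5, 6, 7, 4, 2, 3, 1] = [5, 4, 0, 6, 1, 3, 7, 2]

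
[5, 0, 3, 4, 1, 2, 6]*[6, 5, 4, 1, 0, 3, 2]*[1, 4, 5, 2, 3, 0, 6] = [2, 6, 4, 1, 0, 3, 5]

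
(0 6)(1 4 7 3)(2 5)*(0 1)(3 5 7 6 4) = (0 4 6 1 3)(2 7 5)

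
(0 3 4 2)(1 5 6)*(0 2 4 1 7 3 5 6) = (0 5)(1 6 7 3)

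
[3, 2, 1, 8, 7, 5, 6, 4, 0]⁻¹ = [8, 2, 1, 0, 7, 5, 6, 4, 3]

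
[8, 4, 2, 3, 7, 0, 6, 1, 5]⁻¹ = [5, 7, 2, 3, 1, 8, 6, 4, 0]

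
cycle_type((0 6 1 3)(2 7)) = 2.4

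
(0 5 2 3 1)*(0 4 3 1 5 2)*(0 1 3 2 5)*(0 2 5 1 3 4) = (0 1)(2 4 5 3)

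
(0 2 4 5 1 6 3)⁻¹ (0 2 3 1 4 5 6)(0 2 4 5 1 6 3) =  (0 6 5 1 3 2 4)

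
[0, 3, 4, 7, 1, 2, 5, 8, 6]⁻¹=[0, 4, 5, 1, 2, 6, 8, 3, 7]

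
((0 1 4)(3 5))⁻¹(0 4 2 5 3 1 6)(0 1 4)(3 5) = (0 2 3 5 4 6 1)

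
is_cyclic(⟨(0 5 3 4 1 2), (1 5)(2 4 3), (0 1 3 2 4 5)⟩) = no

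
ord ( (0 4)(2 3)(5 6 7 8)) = 4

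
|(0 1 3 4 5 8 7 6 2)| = 9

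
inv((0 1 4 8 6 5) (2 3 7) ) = (0 5 6 8 4 1) (2 7 3) 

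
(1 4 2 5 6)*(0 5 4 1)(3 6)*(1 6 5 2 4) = (0 2 1 6)(3 5)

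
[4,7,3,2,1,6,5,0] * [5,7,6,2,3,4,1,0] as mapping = [0→3,1→0,2→2,3→6,4→7,5→1,6→4,7→5] 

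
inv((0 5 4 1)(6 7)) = (0 1 4 5)(6 7)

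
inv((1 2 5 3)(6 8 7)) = (1 3 5 2)(6 7 8)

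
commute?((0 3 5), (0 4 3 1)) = no:(0 3 5)*(0 4 3 1) = (0 1)(3 5 4), (0 4 3 1)*(0 3 5) = (0 4 5)(1 3)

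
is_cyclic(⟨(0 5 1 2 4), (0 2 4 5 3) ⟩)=no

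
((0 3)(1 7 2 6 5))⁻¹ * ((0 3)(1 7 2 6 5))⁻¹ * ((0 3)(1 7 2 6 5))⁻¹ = (0 3)(1 2 5 7 6)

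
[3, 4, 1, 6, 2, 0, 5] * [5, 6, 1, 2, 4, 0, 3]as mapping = [0→2, 1→4, 2→6, 3→3, 4→1, 5→5, 6→0]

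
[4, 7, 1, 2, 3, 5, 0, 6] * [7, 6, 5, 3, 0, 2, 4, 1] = [0, 1, 6, 5, 3, 2, 7, 4]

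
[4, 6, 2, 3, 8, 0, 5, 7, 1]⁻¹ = [5, 8, 2, 3, 0, 6, 1, 7, 4]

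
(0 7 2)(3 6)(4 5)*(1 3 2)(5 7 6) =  (0 6 2)(1 3 5 4 7)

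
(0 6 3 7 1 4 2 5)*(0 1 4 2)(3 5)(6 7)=(0 7 4)(1 2 3 6 5)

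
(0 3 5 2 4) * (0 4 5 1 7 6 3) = (1 7 6 3)(2 5)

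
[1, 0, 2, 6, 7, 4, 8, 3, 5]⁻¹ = [1, 0, 2, 7, 5, 8, 3, 4, 6]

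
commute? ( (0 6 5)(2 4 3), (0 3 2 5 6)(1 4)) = no: (0 6 5)(2 4 3) * (0 3 2 5 6)(1 4) = (1 4 2)(3 5), (0 3 2 5 6)(1 4) * (0 6 5)(2 4 3) = (0 2)(1 3 4)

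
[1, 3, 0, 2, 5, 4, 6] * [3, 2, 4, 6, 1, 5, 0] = [2, 6, 3, 4, 5, 1, 0]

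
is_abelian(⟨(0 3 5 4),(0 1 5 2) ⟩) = no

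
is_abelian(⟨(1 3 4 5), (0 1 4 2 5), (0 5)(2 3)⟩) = no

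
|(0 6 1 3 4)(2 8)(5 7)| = 10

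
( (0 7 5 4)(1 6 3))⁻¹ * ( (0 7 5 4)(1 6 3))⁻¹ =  (0 5)(1 6 3)(4 7)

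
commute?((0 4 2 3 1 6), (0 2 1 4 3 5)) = no:(0 4 2 3 1 6) * (0 2 1 4 3 5) = (0 3 4 1 6 2 5), (0 2 1 4 3 5) * (0 4 2 3 1 6) = (0 3 5 4 1 2 6)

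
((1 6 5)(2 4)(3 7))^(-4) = (1 5 6)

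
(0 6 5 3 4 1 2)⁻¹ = (0 2 1 4 3 5 6)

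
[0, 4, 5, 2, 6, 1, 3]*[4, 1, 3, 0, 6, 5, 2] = [4, 6, 5, 3, 2, 1, 0]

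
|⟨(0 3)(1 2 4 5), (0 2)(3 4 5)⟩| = 720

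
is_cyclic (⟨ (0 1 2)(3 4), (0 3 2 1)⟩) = no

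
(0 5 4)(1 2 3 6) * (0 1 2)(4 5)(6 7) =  (0 4 1)(2 3 7 6)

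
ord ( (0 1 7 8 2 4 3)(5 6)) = 14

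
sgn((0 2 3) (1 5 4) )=1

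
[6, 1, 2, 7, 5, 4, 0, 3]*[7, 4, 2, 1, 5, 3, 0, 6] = [0, 4, 2, 6, 3, 5, 7, 1]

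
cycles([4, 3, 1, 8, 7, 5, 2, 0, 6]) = (0 4 7) (1 3 8 6 2) 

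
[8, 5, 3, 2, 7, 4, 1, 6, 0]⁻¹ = [8, 6, 3, 2, 5, 1, 7, 4, 0]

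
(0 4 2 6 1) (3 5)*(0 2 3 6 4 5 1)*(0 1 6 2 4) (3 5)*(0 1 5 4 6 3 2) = (0 2 1 6 5) 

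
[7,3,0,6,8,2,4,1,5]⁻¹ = [2,7,5,1,6,8,3,0,4]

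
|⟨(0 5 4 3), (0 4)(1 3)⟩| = 120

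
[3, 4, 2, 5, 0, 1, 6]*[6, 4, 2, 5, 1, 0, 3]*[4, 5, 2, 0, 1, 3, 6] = [3, 5, 2, 4, 6, 1, 0]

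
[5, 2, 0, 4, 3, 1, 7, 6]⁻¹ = [2, 5, 1, 4, 3, 0, 7, 6]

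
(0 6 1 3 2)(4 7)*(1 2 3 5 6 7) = (0 7 4 1 5 6 2)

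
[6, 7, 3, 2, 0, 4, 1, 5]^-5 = [6, 7, 3, 2, 0, 4, 1, 5]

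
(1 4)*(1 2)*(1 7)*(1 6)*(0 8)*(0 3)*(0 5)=(0 8 3 5)(1 4 2 7 6)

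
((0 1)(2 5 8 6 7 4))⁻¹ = (0 1)(2 4 7 6 8 5)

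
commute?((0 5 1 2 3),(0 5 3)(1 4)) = no:(0 5 1 2 3)*(0 5 3)(1 4) = (0 3 5 4 1 2),(0 5 3)(1 4)*(0 5 1 2 3) = (0 1 4 2 3 5)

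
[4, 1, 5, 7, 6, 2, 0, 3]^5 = [6, 1, 5, 7, 0, 2, 4, 3]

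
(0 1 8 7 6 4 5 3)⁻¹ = (0 3 5 4 6 7 8 1)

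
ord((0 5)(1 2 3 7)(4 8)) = 4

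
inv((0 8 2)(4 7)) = (0 2 8)(4 7)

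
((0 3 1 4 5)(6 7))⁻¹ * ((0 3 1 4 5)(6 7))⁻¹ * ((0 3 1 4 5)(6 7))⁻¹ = (0 1 5 3 4)(6 7)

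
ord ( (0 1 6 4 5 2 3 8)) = 8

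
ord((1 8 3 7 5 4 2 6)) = 8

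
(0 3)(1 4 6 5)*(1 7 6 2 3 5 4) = (0 5 7 6 4 2 3)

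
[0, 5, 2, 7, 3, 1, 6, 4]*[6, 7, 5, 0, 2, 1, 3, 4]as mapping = [0→6, 1→1, 2→5, 3→4, 4→0, 5→7, 6→3, 7→2]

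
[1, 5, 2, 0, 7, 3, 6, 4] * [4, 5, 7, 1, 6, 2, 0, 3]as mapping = [0→5, 1→2, 2→7, 3→4, 4→3, 5→1, 6→0, 7→6]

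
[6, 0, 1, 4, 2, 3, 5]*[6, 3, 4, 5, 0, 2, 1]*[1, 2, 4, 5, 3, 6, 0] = [2, 0, 5, 1, 3, 6, 4] 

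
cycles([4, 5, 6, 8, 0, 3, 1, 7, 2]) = (0 4)(1 5 3 8 2 6)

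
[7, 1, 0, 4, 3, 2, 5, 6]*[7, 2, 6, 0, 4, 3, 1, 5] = [5, 2, 7, 4, 0, 6, 3, 1]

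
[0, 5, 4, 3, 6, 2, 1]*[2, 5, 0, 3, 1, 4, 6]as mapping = [0→2, 1→4, 2→1, 3→3, 4→6, 5→0, 6→5]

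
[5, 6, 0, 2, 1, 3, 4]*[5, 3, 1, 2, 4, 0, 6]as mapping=[0→0, 1→6, 2→5, 3→1, 4→3, 5→2, 6→4]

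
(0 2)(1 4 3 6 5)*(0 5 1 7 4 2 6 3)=(0 6 1 2 5 7 4)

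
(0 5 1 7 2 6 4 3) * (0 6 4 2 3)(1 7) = (0 5 7 3 6 2 4)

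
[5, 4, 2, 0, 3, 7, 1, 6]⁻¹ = [3, 6, 2, 4, 1, 0, 7, 5]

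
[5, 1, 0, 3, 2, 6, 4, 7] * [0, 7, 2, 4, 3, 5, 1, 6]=[5, 7, 0, 4, 2, 1, 3, 6]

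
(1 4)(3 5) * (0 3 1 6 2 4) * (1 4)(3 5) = (0 5 4 6 2 1)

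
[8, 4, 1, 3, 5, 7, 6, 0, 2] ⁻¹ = [7, 2, 8, 3, 1, 4, 6, 5, 0] 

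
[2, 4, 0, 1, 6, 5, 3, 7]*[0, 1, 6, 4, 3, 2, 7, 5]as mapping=[0→6, 1→3, 2→0, 3→1, 4→7, 5→2, 6→4, 7→5]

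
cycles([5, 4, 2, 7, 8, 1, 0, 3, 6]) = (0 5 1 4 8 6)(3 7)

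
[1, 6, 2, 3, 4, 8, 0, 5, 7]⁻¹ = [6, 0, 2, 3, 4, 7, 1, 8, 5]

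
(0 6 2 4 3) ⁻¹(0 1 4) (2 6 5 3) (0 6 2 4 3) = (0 4 2 5) (1 3 6) 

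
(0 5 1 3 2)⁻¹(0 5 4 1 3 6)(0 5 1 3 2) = (1 4 3 2 6 5)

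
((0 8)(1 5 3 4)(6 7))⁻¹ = (0 8)(1 4 3 5)(6 7)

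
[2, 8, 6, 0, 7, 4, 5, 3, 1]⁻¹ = [3, 8, 0, 7, 5, 6, 2, 4, 1]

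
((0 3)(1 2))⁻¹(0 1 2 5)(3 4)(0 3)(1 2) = (0 4)(1 5 3 2)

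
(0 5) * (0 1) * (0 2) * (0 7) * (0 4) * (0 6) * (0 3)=(0 5 1 2 7 4 6 3)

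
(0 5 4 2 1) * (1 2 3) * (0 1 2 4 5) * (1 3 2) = (1 3)(2 4)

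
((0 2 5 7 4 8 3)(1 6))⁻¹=(0 3 8 4 7 5 2)(1 6)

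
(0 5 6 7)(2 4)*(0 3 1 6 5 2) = (0 2 4)(1 6 7 3)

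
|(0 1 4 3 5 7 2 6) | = 8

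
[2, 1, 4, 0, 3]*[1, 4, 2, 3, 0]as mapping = [0→2, 1→4, 2→0, 3→1, 4→3]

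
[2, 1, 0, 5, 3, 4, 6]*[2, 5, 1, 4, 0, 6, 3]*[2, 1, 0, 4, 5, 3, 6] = [1, 3, 0, 6, 5, 2, 4]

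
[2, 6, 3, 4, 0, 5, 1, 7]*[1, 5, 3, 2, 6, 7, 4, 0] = [3, 4, 2, 6, 1, 7, 5, 0]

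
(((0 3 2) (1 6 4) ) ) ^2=(0 2 3) (1 4 6) 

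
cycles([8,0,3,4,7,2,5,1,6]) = (0 8 6 5 2 3 4 7 1)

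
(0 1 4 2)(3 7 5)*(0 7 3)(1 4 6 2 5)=(0 4 5)(1 6 2 7)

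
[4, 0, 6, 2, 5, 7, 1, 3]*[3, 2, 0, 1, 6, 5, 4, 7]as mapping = [0→6, 1→3, 2→4, 3→0, 4→5, 5→7, 6→2, 7→1]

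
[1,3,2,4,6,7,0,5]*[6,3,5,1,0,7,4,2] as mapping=[0→3,1→1,2→5,3→0,4→4,5→2,6→6,7→7] 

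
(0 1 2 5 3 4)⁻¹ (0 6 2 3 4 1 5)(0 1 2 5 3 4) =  (0 2 3 1 6 5 4)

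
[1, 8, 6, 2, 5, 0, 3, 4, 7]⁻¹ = [5, 0, 3, 6, 7, 4, 2, 8, 1]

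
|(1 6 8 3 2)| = 5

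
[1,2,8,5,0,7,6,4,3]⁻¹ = [4,0,1,8,7,3,6,5,2]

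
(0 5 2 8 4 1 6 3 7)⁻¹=(0 7 3 6 1 4 8 2 5)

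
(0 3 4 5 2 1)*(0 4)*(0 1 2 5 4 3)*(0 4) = (0 4)(1 3)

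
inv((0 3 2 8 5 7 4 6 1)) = (0 1 6 4 7 5 8 2 3)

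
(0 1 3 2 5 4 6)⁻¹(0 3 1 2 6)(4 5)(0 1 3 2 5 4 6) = (0 1 2 3 5)(4 6)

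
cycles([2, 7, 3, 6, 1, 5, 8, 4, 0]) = (0 2 3 6 8)(1 7 4)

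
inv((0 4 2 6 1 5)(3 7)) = (0 5 1 6 2 4)(3 7)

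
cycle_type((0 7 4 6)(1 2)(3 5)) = 2^2.4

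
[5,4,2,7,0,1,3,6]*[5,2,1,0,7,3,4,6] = [3,7,1,6,5,2,0,4]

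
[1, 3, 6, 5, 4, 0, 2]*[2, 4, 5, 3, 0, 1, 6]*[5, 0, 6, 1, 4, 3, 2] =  [4, 1, 2, 0, 5, 6, 3]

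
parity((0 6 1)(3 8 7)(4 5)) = odd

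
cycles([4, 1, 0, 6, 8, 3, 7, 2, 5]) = (0 4 8 5 3 6 7 2)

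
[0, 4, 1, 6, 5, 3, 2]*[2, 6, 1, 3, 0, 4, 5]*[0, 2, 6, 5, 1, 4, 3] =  [6, 0, 3, 4, 1, 5, 2]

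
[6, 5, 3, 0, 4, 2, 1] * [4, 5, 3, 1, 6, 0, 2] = [2, 0, 1, 4, 6, 3, 5]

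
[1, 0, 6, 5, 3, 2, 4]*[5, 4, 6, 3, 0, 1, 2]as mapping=[0→4, 1→5, 2→2, 3→1, 4→3, 5→6, 6→0]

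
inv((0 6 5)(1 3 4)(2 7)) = (0 5 6)(1 4 3)(2 7)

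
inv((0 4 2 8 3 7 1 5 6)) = (0 6 5 1 7 3 8 2 4)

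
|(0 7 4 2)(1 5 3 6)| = 4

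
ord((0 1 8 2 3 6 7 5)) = 8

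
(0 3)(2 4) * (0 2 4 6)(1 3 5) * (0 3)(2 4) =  (0 5 1)(2 6 3 4)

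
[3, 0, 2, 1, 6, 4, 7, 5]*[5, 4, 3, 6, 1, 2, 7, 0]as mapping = [0→6, 1→5, 2→3, 3→4, 4→7, 5→1, 6→0, 7→2]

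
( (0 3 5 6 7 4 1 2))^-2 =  (0 1 7 5)(2 4 6 3)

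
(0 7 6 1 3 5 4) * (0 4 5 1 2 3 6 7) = (1 6 2 3)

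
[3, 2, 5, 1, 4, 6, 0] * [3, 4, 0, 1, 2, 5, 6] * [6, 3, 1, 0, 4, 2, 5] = [3, 6, 2, 4, 1, 5, 0]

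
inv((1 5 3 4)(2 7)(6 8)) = (1 4 3 5)(2 7)(6 8)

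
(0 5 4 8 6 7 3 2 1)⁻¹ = (0 1 2 3 7 6 8 4 5)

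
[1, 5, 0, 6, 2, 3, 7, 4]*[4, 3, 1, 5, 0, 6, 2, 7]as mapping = [0→3, 1→6, 2→4, 3→2, 4→1, 5→5, 6→7, 7→0]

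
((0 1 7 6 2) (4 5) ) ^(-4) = (0 1 7 6 2) 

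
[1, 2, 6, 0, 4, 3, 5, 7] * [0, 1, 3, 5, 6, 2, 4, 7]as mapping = [0→1, 1→3, 2→4, 3→0, 4→6, 5→5, 6→2, 7→7]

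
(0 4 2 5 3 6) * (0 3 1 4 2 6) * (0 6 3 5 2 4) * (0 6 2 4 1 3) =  (0 1 6 5 3 2 4)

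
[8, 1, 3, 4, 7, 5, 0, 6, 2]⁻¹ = [6, 1, 8, 2, 3, 5, 7, 4, 0]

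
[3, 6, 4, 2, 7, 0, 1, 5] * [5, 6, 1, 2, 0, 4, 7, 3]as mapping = [0→2, 1→7, 2→0, 3→1, 4→3, 5→5, 6→6, 7→4]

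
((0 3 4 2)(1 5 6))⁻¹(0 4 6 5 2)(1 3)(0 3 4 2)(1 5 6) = (0 3 2 1 6)(4 5)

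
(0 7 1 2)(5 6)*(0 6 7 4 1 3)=(0 4 1 2 6 5 7 3)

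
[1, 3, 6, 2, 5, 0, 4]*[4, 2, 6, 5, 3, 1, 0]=[2, 5, 0, 6, 1, 4, 3]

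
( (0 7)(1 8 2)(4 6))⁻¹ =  (0 7)(1 2 8)(4 6)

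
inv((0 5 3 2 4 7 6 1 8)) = (0 8 1 6 7 4 2 3 5)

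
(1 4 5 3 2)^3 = (1 3 4 2 5)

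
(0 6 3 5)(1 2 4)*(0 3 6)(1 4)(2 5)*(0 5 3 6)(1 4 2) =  (0 5 6)(1 3)(2 4)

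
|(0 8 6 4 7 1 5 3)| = 8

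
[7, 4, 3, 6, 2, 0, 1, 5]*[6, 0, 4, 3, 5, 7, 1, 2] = [2, 5, 3, 1, 4, 6, 0, 7]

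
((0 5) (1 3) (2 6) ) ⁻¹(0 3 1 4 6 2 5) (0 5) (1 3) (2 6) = (0 5 1 3 4 2 6) 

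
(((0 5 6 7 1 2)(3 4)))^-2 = (0 1 6)(2 7 5)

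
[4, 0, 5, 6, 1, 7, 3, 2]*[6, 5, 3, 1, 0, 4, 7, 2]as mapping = [0→0, 1→6, 2→4, 3→7, 4→5, 5→2, 6→1, 7→3]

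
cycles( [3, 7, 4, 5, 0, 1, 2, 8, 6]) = (0 3 5 1 7 8 6 2 4)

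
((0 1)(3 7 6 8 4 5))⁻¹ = (0 1)(3 5 4 8 6 7)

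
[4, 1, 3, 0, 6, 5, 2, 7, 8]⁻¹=[3, 1, 6, 2, 0, 5, 4, 7, 8]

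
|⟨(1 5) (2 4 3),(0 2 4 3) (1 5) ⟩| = 48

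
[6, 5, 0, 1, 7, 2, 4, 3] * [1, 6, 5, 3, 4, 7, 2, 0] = [2, 7, 1, 6, 0, 5, 4, 3]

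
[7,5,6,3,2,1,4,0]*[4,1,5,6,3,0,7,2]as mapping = [0→2,1→0,2→7,3→6,4→5,5→1,6→3,7→4]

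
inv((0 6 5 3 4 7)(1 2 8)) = (0 7 4 3 5 6)(1 8 2)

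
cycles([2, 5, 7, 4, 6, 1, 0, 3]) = (0 2 7 3 4 6)(1 5)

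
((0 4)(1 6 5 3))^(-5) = (0 4)(1 3 5 6)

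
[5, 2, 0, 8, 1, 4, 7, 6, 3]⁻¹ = [2, 4, 1, 8, 5, 0, 7, 6, 3]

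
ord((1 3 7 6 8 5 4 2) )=8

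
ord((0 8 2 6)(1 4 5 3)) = 4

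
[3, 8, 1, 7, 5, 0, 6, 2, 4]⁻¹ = [5, 2, 7, 0, 8, 4, 6, 3, 1]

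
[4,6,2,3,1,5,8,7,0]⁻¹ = [8,4,2,3,0,5,1,7,6]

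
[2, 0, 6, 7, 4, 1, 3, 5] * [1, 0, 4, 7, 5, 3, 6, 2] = [4, 1, 6, 2, 5, 0, 7, 3]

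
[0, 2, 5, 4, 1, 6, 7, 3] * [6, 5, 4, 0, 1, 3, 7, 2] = [6, 4, 3, 1, 5, 7, 2, 0]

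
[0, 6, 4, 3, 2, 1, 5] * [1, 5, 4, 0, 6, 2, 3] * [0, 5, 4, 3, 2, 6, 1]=[5, 3, 1, 0, 2, 6, 4]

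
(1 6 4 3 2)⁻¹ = (1 2 3 4 6)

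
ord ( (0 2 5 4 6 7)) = 6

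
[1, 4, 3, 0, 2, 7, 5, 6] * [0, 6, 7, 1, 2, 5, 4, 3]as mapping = [0→6, 1→2, 2→1, 3→0, 4→7, 5→3, 6→5, 7→4]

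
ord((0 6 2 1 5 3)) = 6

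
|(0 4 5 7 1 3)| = 6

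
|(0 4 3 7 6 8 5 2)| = 8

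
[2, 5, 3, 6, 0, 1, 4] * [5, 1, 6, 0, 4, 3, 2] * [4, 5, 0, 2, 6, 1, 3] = [3, 2, 4, 0, 1, 5, 6]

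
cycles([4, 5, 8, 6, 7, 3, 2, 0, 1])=(0 4 7)(1 5 3 6 2 8)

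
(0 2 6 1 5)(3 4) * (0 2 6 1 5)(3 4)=(0 6 5 2 1)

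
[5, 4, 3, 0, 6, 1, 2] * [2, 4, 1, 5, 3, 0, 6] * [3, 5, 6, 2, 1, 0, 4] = [3, 2, 0, 6, 4, 1, 5]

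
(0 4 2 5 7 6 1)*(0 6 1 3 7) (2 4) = (0 2 5) (1 6 3 7) 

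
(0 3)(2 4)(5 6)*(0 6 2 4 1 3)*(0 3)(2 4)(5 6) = (0 3 5 4 2 1)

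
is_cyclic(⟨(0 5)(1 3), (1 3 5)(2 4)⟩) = no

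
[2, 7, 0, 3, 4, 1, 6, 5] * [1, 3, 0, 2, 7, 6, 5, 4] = [0, 4, 1, 2, 7, 3, 5, 6]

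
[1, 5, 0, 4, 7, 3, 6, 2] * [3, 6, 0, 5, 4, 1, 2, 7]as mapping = [0→6, 1→1, 2→3, 3→4, 4→7, 5→5, 6→2, 7→0]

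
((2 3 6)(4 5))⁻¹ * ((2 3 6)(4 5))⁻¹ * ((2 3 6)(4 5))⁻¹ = (4 5)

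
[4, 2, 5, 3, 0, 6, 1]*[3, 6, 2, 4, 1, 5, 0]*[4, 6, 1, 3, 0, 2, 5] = [6, 1, 2, 0, 3, 4, 5]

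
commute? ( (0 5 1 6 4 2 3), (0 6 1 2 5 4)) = no: (0 5 1 6 4 2 3)*(0 6 1 2 5 4) = (0 4 5 2 3 6), (0 6 1 2 5 4)*(0 5 1 6 4 2 3) = (0 4 5 2 1 3)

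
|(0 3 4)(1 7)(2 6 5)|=6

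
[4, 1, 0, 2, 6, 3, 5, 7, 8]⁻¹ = [2, 1, 3, 5, 0, 6, 4, 7, 8]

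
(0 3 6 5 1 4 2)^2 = (0 6 1 2 3 5 4)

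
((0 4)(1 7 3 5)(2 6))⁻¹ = (0 4)(1 5 3 7)(2 6)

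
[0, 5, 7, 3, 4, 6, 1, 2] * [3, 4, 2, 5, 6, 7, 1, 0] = [3, 7, 0, 5, 6, 1, 4, 2]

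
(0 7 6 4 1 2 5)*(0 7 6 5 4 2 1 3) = (0 6 2 4 3)(5 7)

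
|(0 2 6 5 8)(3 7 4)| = 15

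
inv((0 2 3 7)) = (0 7 3 2)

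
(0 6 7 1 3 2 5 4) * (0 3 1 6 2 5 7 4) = (0 2 7 6 4 3 5)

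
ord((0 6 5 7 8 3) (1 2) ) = 6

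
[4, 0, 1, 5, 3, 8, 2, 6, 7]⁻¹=[1, 2, 6, 4, 0, 3, 7, 8, 5]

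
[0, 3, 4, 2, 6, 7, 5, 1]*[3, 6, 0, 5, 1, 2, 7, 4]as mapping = [0→3, 1→5, 2→1, 3→0, 4→7, 5→4, 6→2, 7→6]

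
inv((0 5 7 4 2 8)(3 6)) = (0 8 2 4 7 5)(3 6)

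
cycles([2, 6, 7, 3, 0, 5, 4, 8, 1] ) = (0 2 7 8 1 6 4)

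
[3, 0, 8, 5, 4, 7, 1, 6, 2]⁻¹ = [1, 6, 8, 0, 4, 3, 7, 5, 2]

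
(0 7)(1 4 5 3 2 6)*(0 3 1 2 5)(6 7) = (0 6 2 7 3 5 1 4)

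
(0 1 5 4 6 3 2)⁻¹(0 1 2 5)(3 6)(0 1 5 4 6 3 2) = (0 4 1 5)(2 3)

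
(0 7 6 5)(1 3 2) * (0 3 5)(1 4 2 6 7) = (0 1 5 3 6)(2 4)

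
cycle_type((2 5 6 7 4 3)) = 6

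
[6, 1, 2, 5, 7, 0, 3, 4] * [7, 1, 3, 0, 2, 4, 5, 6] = [5, 1, 3, 4, 6, 7, 0, 2]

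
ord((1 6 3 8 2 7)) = 6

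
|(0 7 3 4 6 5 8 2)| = 8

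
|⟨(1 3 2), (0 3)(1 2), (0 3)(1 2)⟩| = 12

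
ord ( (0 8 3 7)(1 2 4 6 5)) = 20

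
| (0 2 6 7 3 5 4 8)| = 8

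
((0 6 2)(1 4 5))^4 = (0 6 2)(1 4 5)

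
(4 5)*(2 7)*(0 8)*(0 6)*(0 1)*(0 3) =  (0 8 6 1 3)(2 7)(4 5)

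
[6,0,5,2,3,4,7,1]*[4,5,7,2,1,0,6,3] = [6,4,0,7,2,1,3,5]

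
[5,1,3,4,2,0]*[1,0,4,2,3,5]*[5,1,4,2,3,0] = [0,5,4,2,3,1]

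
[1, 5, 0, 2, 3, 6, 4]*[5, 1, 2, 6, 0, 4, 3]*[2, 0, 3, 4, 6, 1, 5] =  [0, 6, 1, 3, 5, 4, 2]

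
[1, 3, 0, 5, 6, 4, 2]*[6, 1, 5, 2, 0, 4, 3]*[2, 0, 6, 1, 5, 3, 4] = [0, 6, 4, 5, 1, 2, 3]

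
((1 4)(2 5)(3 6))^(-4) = ()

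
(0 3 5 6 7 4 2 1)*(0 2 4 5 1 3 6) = (0 6 7 5)(1 2 3)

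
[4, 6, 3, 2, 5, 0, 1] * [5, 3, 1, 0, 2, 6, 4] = [2, 4, 0, 1, 6, 5, 3]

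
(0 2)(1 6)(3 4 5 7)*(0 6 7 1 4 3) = (0 2 6 4 5 1 7)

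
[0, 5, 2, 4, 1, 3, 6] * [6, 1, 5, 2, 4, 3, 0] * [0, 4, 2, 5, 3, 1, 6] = [6, 5, 1, 3, 4, 2, 0]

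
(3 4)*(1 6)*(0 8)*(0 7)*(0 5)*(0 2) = (0 8 7 5 2)(1 6)(3 4)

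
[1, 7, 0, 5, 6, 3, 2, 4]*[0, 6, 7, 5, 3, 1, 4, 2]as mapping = [0→6, 1→2, 2→0, 3→1, 4→4, 5→5, 6→7, 7→3]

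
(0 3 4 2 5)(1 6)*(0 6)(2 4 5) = (0 3 5 6 1)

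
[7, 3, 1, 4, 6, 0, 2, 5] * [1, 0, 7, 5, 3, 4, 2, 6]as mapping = [0→6, 1→5, 2→0, 3→3, 4→2, 5→1, 6→7, 7→4]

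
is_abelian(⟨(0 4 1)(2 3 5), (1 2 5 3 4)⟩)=no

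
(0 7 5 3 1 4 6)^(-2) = (0 4 3 7 6 1 5)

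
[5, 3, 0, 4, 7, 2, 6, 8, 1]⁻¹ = [2, 8, 5, 1, 3, 0, 6, 4, 7]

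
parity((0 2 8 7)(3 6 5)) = odd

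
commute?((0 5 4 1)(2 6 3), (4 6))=no:(0 5 4 1)(2 6 3)*(4 6)=(0 5 6 3 2 4 1), (4 6)*(0 5 4 1)(2 6 3)=(0 5 4 3 2 6 1)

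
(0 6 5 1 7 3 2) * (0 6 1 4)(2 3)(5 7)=(0 1 5 4)(2 6 7)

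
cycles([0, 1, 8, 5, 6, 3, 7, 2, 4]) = (2 8 4 6 7)(3 5)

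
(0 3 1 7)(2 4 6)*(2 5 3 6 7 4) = (0 6 5 3 1 4 7)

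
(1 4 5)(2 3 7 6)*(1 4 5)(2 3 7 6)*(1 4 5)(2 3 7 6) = (2 6 7 3)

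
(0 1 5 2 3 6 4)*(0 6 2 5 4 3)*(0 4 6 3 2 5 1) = (1 6 2 4 3 5)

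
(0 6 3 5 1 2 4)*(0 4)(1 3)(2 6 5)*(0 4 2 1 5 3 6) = (0 3 1)(2 4)(5 6)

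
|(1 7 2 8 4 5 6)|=7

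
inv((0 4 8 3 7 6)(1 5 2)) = (0 6 7 3 8 4)(1 2 5)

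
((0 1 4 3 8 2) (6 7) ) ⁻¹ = (0 2 8 3 4 1) (6 7) 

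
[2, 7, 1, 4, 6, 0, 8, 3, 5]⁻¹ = [5, 2, 0, 7, 3, 8, 4, 1, 6]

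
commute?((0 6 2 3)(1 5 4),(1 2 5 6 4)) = no:(0 6 2 3)(1 5 4)*(1 2 5 6 4) = (0 4 2 3)(1 6 5),(1 2 5 6 4)*(0 6 2 3)(1 5 4) = (0 6 1 3)(2 4 5)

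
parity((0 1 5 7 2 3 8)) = even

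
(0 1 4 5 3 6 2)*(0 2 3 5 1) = (1 4)(3 6)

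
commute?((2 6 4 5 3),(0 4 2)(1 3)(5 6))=no:(2 6 4 5 3)*(0 4 2)(1 3)(5 6)=(0 4 6 2 5 1 3),(0 4 2)(1 3)(5 6)*(2 6 4 5 3)=(0 5 4 6 3 1 2)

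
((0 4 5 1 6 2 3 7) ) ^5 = (0 2 5 7 6 4 3 1) 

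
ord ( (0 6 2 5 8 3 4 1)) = 8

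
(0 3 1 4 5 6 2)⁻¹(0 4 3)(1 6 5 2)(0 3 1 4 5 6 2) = (0 4 2 6)(1 3 5)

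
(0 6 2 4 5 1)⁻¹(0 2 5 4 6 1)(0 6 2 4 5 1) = (0 6 4 1 5 2)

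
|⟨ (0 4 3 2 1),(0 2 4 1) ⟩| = 120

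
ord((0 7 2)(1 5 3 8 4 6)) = 6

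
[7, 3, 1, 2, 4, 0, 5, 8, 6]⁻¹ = [5, 2, 3, 1, 4, 6, 8, 0, 7]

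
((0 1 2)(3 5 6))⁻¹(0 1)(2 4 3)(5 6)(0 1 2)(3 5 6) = (0 4 5)(1 2)(3 6)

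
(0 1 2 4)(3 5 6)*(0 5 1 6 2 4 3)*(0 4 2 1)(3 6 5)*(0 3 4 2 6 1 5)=(1 6 2)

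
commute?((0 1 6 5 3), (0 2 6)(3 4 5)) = no:(0 1 6 5 3) * (0 2 6)(3 4 5) = (0 1)(2 6 3)(4 5), (0 2 6)(3 4 5) * (0 1 6 5 3) = (0 2 5)(1 6)(3 4)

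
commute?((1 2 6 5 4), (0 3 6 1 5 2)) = no:(1 2 6 5 4) * (0 3 6 1 5 2) = (0 3 6 2 1)(4 5), (0 3 6 1 5 2) * (1 2 6 5 4) = (0 3 5 6 2)(1 4)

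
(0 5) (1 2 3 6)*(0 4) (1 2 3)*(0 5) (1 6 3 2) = (1 2 6) (4 5) 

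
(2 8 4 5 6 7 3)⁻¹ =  (2 3 7 6 5 4 8)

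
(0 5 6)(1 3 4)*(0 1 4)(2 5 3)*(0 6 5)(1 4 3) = (0 1 2)(3 6 4)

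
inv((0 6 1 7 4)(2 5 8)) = (0 4 7 1 6)(2 8 5)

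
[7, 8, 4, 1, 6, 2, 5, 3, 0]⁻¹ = [8, 3, 5, 7, 2, 6, 4, 0, 1]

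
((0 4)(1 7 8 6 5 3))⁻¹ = (0 4)(1 3 5 6 8 7)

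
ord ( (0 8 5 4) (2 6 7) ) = 12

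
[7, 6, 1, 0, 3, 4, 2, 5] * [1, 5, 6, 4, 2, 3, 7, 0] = [0, 7, 5, 1, 4, 2, 6, 3]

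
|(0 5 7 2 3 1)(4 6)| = 6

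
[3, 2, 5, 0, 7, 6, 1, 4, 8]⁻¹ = [3, 6, 1, 0, 7, 2, 5, 4, 8]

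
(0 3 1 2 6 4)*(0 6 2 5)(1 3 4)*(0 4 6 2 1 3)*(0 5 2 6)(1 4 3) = (1 2 4 6)(3 5)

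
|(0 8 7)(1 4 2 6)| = 12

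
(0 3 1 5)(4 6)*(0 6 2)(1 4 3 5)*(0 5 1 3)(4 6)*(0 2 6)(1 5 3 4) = (0 5 1 4 6 2 3)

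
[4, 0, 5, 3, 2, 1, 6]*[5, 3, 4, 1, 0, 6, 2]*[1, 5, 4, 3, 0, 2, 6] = [1, 2, 6, 5, 0, 3, 4]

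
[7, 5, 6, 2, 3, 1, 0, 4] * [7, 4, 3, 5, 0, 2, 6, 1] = [1, 2, 6, 3, 5, 4, 7, 0]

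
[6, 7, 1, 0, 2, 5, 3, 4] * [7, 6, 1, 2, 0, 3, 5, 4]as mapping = [0→5, 1→4, 2→6, 3→7, 4→1, 5→3, 6→2, 7→0]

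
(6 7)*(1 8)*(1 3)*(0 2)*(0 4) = (0 2 4)(1 8 3)(6 7)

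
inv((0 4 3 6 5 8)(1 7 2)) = (0 8 5 6 3 4)(1 2 7)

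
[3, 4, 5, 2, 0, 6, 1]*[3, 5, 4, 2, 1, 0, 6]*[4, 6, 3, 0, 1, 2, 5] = [3, 6, 4, 1, 0, 5, 2]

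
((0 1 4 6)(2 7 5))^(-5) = (0 6 4 1)(2 7 5)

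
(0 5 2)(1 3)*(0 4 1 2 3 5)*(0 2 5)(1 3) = (0 2 4 3 5 1)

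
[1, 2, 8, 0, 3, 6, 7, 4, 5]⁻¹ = [3, 0, 1, 4, 7, 8, 5, 6, 2]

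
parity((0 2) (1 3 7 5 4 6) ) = even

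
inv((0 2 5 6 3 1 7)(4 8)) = (0 7 1 3 6 5 2)(4 8)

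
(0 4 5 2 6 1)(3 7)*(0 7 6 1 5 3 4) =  (1 7 4 3 6 5 2)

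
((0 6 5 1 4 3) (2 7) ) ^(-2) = (0 4 5) (1 6 3) 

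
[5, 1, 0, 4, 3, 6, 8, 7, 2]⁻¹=[2, 1, 8, 4, 3, 0, 5, 7, 6]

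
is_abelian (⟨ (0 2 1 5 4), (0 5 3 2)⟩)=no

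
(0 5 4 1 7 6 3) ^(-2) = (0 6 1 5 3 7 4) 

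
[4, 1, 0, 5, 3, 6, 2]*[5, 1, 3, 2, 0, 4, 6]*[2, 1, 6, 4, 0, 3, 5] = [2, 1, 3, 0, 6, 5, 4]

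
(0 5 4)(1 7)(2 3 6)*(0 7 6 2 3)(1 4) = (0 5 1 6 3 2)(4 7)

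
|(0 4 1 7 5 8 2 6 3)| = 9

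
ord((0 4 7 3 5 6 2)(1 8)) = 14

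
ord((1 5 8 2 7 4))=6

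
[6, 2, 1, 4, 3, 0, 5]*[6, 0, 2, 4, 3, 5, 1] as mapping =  [0→1, 1→2, 2→0, 3→3, 4→4, 5→6, 6→5] 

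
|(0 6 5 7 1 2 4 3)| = 8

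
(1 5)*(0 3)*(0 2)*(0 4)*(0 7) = (0 3 2 4 7)(1 5)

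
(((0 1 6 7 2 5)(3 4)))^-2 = (0 2 6)(1 5 7)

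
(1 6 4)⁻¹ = (1 4 6)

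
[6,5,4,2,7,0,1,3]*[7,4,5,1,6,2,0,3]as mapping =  [0→0,1→2,2→6,3→5,4→3,5→7,6→4,7→1]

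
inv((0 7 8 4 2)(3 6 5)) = (0 2 4 8 7)(3 5 6)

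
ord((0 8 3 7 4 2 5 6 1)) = 9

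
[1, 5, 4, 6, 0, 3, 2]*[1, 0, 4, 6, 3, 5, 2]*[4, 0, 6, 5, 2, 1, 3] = [4, 1, 5, 6, 0, 3, 2]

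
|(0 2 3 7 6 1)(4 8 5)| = 6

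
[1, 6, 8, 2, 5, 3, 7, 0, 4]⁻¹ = [7, 0, 3, 5, 8, 4, 1, 6, 2]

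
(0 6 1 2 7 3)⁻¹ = (0 3 7 2 1 6)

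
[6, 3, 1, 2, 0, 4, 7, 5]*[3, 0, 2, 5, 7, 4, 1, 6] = [1, 5, 0, 2, 3, 7, 6, 4]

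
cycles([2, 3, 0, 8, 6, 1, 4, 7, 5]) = (0 2)(1 3 8 5)(4 6)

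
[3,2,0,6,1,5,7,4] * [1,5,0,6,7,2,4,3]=[6,0,1,4,5,2,3,7]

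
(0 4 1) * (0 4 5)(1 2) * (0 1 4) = (0 5 1)(2 4)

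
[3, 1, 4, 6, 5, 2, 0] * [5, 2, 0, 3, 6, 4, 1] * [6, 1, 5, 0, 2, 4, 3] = [0, 5, 3, 1, 2, 6, 4]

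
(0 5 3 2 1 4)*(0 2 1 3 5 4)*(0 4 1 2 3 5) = (0 1 4 3 2 5) 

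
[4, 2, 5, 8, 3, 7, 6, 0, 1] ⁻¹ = [7, 8, 1, 4, 0, 2, 6, 5, 3] 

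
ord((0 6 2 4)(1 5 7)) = 12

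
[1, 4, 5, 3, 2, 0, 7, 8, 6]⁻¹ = [5, 0, 4, 3, 1, 2, 8, 6, 7]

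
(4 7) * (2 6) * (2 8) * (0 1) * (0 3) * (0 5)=(0 1 3 5)(2 6 8)(4 7)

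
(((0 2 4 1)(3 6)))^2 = (0 4)(1 2)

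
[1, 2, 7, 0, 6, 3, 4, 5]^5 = [3, 0, 1, 5, 6, 7, 4, 2]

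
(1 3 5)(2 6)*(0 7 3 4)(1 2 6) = (0 7 3 5 2 1 4)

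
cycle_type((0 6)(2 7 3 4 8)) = 2.5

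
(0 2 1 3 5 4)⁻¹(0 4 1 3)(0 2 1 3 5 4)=(0 3 5 2)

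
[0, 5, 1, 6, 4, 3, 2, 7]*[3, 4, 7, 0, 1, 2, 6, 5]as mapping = [0→3, 1→2, 2→4, 3→6, 4→1, 5→0, 6→7, 7→5]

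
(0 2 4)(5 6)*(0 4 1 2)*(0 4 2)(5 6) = (0 4 2 1)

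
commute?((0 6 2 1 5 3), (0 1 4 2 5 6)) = no:(0 6 2 1 5 3) * (0 1 4 2 5 6) = (1 6 5 3)(2 4), (0 1 4 2 5 6) * (0 6 2 1 5 3) = (0 5 2 3)(1 4)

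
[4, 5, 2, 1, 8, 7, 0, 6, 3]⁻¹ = [6, 3, 2, 8, 0, 1, 7, 5, 4]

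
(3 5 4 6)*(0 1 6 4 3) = (0 1 6)(3 5)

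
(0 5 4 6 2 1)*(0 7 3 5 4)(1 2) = (0 4 6 1 7 3 5)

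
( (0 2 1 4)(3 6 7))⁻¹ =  (0 4 1 2)(3 7 6)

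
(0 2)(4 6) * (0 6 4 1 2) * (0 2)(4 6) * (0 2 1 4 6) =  (0 1 2 6 4)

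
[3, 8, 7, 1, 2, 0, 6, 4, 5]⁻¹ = [5, 3, 4, 0, 7, 8, 6, 2, 1]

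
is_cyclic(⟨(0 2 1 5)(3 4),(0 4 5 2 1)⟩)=no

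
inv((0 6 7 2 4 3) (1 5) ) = (0 3 4 2 7 6) (1 5) 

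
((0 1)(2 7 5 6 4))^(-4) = (2 7 5 6 4)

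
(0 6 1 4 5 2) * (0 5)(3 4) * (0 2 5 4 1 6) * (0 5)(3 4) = (0 5)(1 4 2 3)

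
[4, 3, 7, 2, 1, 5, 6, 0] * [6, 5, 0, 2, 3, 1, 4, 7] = [3, 2, 7, 0, 5, 1, 4, 6]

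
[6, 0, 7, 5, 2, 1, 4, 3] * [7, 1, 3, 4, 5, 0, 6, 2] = [6, 7, 2, 0, 3, 1, 5, 4]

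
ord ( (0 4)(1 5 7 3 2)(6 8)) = 10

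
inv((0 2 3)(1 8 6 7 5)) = (0 3 2)(1 5 7 6 8)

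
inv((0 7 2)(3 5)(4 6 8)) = (0 2 7)(3 5)(4 8 6)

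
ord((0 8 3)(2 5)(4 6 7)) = 6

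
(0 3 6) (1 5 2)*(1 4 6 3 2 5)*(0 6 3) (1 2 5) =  (0 5 1 2 4 3) 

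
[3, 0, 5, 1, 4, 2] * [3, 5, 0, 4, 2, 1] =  [4, 3, 1, 5, 2, 0]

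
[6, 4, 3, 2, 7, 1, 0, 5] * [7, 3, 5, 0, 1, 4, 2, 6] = [2, 1, 0, 5, 6, 3, 7, 4]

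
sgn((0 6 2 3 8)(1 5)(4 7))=1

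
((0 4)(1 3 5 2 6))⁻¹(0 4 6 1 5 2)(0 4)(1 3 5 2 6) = (0 1 3 2 6 4)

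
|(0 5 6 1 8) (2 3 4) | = 15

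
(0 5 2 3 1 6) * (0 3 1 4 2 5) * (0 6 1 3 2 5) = (0 6 2 3 4 5)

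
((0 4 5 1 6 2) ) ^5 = (0 2 6 1 5 4) 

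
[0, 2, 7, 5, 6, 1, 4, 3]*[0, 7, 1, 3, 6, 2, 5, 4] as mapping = [0→0, 1→1, 2→4, 3→2, 4→5, 5→7, 6→6, 7→3] 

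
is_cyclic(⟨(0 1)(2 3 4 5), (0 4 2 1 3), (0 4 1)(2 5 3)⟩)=no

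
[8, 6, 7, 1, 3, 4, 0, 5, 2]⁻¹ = [6, 3, 8, 4, 5, 7, 1, 2, 0]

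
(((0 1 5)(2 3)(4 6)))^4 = (0 1 5)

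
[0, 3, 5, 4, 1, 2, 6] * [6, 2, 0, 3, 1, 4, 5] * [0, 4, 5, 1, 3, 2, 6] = [6, 1, 3, 4, 5, 0, 2] 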